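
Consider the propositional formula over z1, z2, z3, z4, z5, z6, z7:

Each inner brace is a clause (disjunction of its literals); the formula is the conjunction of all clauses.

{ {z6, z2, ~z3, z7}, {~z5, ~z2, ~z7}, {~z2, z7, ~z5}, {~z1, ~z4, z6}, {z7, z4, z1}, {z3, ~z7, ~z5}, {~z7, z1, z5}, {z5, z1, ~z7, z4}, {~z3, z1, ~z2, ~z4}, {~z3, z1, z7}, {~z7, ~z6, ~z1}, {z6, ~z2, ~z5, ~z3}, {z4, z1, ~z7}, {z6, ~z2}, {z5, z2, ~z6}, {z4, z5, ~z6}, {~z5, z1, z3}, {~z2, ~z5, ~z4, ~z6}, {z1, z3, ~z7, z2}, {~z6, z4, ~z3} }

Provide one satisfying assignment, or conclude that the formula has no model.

z1=1,  z2=0,  z3=0,  z4=0,  z5=0,  z6=0,  z7=1

Branch on z6: set z6 = 0.
The clause (~z2) is unit, so z2 = 0.
Branch on z3: set z3 = 0.
Branch on z1: set z1 = 1.
The clause (~z4) is unit, so z4 = 0.
Branch on z7: set z7 = 1.
The clause (~z5) is unit, so z5 = 0.
All clauses are satisfied.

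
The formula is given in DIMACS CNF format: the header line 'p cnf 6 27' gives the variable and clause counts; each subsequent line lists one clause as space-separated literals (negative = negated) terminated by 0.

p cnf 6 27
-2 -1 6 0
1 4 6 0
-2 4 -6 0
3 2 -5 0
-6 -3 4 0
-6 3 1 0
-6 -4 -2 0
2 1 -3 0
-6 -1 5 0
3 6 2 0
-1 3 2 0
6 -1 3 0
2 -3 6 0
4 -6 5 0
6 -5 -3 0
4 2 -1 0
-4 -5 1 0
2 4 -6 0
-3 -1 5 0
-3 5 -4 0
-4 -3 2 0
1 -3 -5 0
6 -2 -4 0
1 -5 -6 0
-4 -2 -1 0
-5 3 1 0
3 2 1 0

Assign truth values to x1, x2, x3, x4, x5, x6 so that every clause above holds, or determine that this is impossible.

UNSATISFIABLE

Branch on x2: set x2 = False.
Branch on x3: set x3 = True.
(x1) alone gives x1 = True.
(x6) alone gives x6 = True.
(x4) alone gives x4 = True.
But (¬x4) is also a unit clause — contradiction.
Undo x3 and try x3 = False.
(¬x5) alone gives x5 = False.
(x6) alone gives x6 = True.
(x1) alone gives x1 = True.
But (¬x1) is also a unit clause — contradiction.
Either choice for x3 ends in contradiction.
Undo x2 and try x2 = True.
Branch on x1: set x1 = False.
Branch on x4: set x4 = True.
(¬x6) alone gives x6 = False.
But (x6) is also a unit clause — contradiction.
Undo x4 and try x4 = False.
(x6) alone gives x6 = True.
But (¬x6) is also a unit clause — contradiction.
Either choice for x4 ends in contradiction.
Undo x1 and try x1 = True.
(x6) alone gives x6 = True.
(x4) alone gives x4 = True.
But (¬x4) is also a unit clause — contradiction.
Either choice for x1 ends in contradiction.
Either choice for x2 ends in contradiction.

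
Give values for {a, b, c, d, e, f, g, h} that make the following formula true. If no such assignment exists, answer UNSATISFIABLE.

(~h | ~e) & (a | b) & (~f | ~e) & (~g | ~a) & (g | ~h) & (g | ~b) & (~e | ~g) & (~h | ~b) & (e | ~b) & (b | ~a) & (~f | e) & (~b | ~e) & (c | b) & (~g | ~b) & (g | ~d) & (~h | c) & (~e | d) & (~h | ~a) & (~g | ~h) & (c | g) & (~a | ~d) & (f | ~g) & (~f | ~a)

UNSATISFIABLE

Try h = 0.
Try a = 1.
The clause (~g) is unit, so g = 0.
The clause (~b) is unit, so b = 0.
Now (b) is unsatisfied and unit — conflict.
Backtrack on a: now try a = 0.
The clause (b) is unit, so b = 1.
The clause (g) is unit, so g = 1.
Now (~g) is unsatisfied and unit — conflict.
Neither a = 1 nor a = 0 works.
Backtrack on h: now try h = 1.
The clause (~e) is unit, so e = 0.
The clause (g) is unit, so g = 1.
Now (~g) is unsatisfied and unit — conflict.
Neither h = 1 nor h = 0 works.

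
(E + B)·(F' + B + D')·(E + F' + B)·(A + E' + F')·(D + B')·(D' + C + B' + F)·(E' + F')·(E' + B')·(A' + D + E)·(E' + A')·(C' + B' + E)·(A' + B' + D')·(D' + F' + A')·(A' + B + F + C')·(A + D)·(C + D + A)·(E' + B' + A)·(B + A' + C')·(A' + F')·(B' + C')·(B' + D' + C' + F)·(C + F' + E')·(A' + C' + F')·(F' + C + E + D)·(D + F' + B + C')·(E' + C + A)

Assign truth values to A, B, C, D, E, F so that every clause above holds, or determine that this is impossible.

A: 0, B: 1, C: 0, D: 1, E: 0, F: 1

Case E = 0:
(B) alone gives B = 1.
(D) alone gives D = 1.
(C') alone gives C = 0.
(F) alone gives F = 1.
(A') alone gives A = 0.
All clauses are satisfied.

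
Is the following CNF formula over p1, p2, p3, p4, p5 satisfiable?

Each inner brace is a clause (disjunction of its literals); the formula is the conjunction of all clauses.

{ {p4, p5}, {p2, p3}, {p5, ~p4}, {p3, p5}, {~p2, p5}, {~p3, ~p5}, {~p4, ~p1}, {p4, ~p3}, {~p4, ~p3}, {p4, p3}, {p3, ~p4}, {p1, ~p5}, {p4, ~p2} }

Try p4 = 1.
The clause (p5) is unit, so p5 = 1.
The clause (~p3) is unit, so p3 = 0.
That conflicts with the unit clause (p3).
Backtrack on p4: now try p4 = 0.
The clause (p5) is unit, so p5 = 1.
The clause (~p3) is unit, so p3 = 0.
That conflicts with the unit clause (p3).
Both values of p4 lead to a conflict.
No assignment satisfies every clause.

No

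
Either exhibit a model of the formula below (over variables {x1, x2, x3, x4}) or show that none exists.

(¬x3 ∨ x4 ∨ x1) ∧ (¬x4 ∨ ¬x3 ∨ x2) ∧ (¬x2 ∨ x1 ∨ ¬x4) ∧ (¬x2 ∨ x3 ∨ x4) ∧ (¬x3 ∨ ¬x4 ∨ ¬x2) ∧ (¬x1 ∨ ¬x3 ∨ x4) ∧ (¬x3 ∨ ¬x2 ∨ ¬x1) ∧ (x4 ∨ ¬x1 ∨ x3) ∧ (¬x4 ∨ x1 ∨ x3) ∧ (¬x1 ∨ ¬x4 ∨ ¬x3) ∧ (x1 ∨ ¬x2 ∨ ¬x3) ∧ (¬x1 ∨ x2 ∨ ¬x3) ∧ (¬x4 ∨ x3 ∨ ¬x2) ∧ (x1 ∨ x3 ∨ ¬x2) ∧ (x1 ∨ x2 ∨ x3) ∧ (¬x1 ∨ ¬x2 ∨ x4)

Case x3 = False:
Case x2 = False:
From the singleton clause (x1), x1 = True.
From the singleton clause (x4), x4 = True.
This assignment satisfies each clause.

x1 ↦ True,  x2 ↦ False,  x3 ↦ False,  x4 ↦ True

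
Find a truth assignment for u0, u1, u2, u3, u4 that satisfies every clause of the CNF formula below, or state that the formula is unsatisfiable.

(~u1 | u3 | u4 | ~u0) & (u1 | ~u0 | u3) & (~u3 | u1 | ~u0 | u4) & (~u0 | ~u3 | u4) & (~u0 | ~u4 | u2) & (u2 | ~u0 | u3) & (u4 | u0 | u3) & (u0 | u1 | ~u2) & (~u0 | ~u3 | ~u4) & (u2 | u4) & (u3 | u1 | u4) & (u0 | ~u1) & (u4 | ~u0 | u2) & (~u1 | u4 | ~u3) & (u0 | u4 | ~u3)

Branch on u2: set u2 = 1.
Branch on u0: set u0 = 1.
Branch on u1: set u1 = 1.
Branch on u3: set u3 = 0.
Unit clause (u4) forces u4 = 1.
Every clause now holds.

u0: 1; u1: 1; u2: 1; u3: 0; u4: 1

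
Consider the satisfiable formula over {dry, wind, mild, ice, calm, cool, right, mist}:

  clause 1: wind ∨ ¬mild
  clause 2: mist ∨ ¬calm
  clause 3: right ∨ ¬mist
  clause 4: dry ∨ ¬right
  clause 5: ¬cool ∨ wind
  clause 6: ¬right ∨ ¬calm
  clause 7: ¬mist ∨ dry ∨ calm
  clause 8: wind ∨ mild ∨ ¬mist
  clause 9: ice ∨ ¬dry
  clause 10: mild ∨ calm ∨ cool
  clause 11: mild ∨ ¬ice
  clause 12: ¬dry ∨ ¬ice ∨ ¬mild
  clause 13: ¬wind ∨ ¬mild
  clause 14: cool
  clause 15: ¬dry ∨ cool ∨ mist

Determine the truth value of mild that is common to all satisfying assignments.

False

Suppose mild = True.
Unit clause (wind) forces wind = True.
But (¬wind) is also a unit clause — contradiction.
So every satisfying assignment has mild = False.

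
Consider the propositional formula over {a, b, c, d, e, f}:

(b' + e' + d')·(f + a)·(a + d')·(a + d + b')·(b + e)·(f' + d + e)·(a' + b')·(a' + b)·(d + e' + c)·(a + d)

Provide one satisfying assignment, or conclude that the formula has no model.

UNSATISFIABLE

Try f = 1.
Try a = 1.
The clause (b') is unit, so b = 0.
Now (b) is unsatisfied and unit — conflict.
Undo a and try a = 0.
The clause (d') is unit, so d = 0.
Now (d) is unsatisfied and unit — conflict.
Both values of a lead to a conflict.
Undo f and try f = 0.
The clause (a) is unit, so a = 1.
The clause (b') is unit, so b = 0.
Now (b) is unsatisfied and unit — conflict.
Both values of f lead to a conflict.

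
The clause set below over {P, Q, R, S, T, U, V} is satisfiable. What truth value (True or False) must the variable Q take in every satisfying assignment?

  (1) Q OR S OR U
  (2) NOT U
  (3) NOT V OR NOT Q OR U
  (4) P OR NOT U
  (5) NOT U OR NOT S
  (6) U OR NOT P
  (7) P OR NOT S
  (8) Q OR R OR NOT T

Suppose Q = false.
From the singleton clause (NOT U), U = false.
From the singleton clause (S), S = true.
From the singleton clause (NOT P), P = false.
But (P) is also a unit clause — contradiction.
So every satisfying assignment has Q = True.

True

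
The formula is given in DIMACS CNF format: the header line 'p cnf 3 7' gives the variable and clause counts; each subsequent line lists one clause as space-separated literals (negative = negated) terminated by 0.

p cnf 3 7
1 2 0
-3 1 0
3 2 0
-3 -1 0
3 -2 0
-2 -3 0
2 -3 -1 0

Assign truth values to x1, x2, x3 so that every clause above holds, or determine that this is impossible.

UNSATISFIABLE

Case x1 = True:
(¬x3) alone gives x3 = False.
(x2) alone gives x2 = True.
That conflicts with the unit clause (¬x2).
Backtrack on x1: now try x1 = False.
(x2) alone gives x2 = True.
(¬x3) alone gives x3 = False.
That conflicts with the unit clause (x3).
Neither x1 = True nor x1 = False works.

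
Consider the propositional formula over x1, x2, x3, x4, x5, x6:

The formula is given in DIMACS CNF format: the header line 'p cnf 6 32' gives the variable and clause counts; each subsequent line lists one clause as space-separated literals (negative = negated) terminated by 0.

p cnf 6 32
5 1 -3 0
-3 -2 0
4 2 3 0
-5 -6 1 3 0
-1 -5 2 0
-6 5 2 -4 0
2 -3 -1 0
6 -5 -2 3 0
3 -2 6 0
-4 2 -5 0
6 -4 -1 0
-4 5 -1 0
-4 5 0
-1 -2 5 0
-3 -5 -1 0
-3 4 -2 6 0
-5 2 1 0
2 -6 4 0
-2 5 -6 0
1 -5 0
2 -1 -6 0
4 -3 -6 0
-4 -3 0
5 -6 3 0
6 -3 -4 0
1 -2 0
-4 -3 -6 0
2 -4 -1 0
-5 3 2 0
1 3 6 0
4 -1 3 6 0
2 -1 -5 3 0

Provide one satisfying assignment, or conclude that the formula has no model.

x1: True; x2: True; x3: False; x4: True; x5: True; x6: True

Case x3 = False:
Case x4 = True:
The clause (x5) is unit, so x5 = True.
The clause (x2) is unit, so x2 = True.
The clause (x6) is unit, so x6 = True.
The clause (x1) is unit, so x1 = True.
This assignment satisfies each clause.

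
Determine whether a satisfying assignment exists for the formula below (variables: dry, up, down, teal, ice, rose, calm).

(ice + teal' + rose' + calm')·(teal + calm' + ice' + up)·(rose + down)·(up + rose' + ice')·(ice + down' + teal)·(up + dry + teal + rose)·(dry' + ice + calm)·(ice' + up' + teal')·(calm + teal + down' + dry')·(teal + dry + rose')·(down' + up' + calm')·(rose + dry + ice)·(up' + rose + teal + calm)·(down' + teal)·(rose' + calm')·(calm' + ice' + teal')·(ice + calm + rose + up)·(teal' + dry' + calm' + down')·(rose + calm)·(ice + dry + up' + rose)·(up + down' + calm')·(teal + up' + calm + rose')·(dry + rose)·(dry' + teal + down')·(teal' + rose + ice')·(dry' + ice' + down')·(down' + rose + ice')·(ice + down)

Suppose rose = 1.
(calm') alone gives calm = 0.
Suppose up = 0.
(ice') alone gives ice = 0.
(dry') alone gives dry = 0.
(teal) alone gives teal = 1.
(down) alone gives down = 1.
All clauses are satisfied.
A satisfying assignment: dry ↦ 0,  up ↦ 0,  down ↦ 1,  teal ↦ 1,  ice ↦ 0,  rose ↦ 1,  calm ↦ 0.

Yes, satisfiable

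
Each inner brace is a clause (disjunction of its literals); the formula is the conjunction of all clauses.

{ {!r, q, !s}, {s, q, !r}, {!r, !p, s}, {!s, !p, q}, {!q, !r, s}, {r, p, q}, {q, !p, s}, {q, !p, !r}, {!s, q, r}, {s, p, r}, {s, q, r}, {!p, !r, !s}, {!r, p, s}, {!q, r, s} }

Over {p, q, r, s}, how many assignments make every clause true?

There are 2^4 = 16 truth assignments over (p, q, r, s).
Check each against the 14 clauses (columns in the order p, q, r, s):
  F F F F  ✗ fails (r || p || q)
  F F F T  ✗ fails (r || p || q)
  F F T F  ✗ fails (s || q || !r)
  F F T T  ✗ fails (!r || q || !s)
  F T F F  ✗ fails (s || p || r)
  F T F T  ✓ satisfies all
  F T T F  ✗ fails (!q || !r || s)
  F T T T  ✓ satisfies all
  T F F F  ✗ fails (q || !p || s)
  T F F T  ✗ fails (!s || !p || q)
  T F T F  ✗ fails (s || q || !r)
  T F T T  ✗ fails (!r || q || !s)
  T T F F  ✗ fails (!q || r || s)
  T T F T  ✓ satisfies all
  T T T F  ✗ fails (!r || !p || s)
  T T T T  ✗ fails (!p || !r || !s)
3 of the 16 rows are models.

3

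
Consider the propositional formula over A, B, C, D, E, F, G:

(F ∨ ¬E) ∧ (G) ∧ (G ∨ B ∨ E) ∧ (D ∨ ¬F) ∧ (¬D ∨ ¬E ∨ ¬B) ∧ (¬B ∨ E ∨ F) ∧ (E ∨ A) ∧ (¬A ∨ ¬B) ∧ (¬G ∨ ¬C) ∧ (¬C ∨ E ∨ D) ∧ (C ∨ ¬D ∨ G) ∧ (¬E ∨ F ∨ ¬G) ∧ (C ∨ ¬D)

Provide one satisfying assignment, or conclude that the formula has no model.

Unit clause (G) forces G = True.
Unit clause (¬C) forces C = False.
Unit clause (¬D) forces D = False.
Unit clause (¬F) forces F = False.
Unit clause (¬E) forces E = False.
Unit clause (¬B) forces B = False.
Unit clause (A) forces A = True.
Every clause now holds.

A ↦ True,  B ↦ False,  C ↦ False,  D ↦ False,  E ↦ False,  F ↦ False,  G ↦ True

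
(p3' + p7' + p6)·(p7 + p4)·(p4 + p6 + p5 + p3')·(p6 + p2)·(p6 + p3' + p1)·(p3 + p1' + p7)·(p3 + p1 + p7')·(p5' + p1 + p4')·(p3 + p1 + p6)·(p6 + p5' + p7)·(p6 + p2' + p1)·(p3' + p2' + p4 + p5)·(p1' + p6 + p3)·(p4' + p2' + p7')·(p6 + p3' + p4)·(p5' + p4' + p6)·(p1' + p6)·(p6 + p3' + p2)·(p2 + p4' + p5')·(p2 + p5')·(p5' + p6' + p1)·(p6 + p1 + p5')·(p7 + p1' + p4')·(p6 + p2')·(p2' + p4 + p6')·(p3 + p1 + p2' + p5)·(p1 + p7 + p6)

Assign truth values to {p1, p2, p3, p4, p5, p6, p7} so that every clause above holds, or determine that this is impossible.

p1: 0, p2: 1, p3: 1, p4: 1, p5: 0, p6: 1, p7: 0

Try p7 = 0.
(p4) alone gives p4 = 1.
(p1') alone gives p1 = 0.
(p5') alone gives p5 = 0.
(p6) alone gives p6 = 1.
Try p3 = 1.
All clauses hold; p2 can take either value.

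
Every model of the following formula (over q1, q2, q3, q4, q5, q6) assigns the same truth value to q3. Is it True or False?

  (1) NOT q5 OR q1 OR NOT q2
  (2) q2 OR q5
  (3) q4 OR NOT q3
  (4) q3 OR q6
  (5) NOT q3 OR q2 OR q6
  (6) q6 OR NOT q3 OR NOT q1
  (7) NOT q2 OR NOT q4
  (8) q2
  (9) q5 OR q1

False

Suppose q3 = true.
(q4) alone gives q4 = true.
(NOT q2) alone gives q2 = false.
Now (q2) is unsatisfied and unit — conflict.
So every satisfying assignment has q3 = False.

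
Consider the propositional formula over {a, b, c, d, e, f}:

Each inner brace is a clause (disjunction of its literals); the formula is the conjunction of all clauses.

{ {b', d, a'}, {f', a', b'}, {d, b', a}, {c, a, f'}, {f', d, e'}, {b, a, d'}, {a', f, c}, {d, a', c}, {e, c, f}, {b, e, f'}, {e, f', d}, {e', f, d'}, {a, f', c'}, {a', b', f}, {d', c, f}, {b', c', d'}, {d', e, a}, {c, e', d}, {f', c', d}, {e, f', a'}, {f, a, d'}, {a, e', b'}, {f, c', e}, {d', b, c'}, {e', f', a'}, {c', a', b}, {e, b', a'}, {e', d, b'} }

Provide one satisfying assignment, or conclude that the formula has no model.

Try b = 0.
Try a = 0.
(d') alone gives d = 0.
Try c = 1.
(f') alone gives f = 0.
(e) alone gives e = 1.
Every clause now holds.

a=0, b=0, c=1, d=0, e=1, f=0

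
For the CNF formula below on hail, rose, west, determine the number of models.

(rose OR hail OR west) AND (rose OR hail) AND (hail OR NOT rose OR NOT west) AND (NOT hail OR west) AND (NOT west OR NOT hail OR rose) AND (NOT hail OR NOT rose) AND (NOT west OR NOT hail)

There are 2^3 = 8 truth assignments over (hail, rose, west).
Check each against the 7 clauses (columns in the order hail, rose, west):
  F F F  ✗ fails (rose OR hail OR west)
  F F T  ✗ fails (rose OR hail)
  F T F  ✓ satisfies all
  F T T  ✗ fails (hail OR NOT rose OR NOT west)
  T F F  ✗ fails (NOT hail OR west)
  T F T  ✗ fails (NOT west OR NOT hail OR rose)
  T T F  ✗ fails (NOT hail OR west)
  T T T  ✗ fails (NOT hail OR NOT rose)
1 of the 8 rows is a model.

1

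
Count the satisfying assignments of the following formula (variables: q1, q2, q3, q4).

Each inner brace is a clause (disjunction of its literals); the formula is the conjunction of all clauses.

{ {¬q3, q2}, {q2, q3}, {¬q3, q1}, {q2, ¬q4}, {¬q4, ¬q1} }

There are 2^4 = 16 truth assignments over (q1, q2, q3, q4).
Check each against the 5 clauses (columns in the order q1, q2, q3, q4):
  F F F F  ✗ fails (q2 ∨ q3)
  F F F T  ✗ fails (q2 ∨ q3)
  F F T F  ✗ fails (¬q3 ∨ q2)
  F F T T  ✗ fails (¬q3 ∨ q2)
  F T F F  ✓ satisfies all
  F T F T  ✓ satisfies all
  F T T F  ✗ fails (¬q3 ∨ q1)
  F T T T  ✗ fails (¬q3 ∨ q1)
  T F F F  ✗ fails (q2 ∨ q3)
  T F F T  ✗ fails (q2 ∨ q3)
  T F T F  ✗ fails (¬q3 ∨ q2)
  T F T T  ✗ fails (¬q3 ∨ q2)
  T T F F  ✓ satisfies all
  T T F T  ✗ fails (¬q4 ∨ ¬q1)
  T T T F  ✓ satisfies all
  T T T T  ✗ fails (¬q4 ∨ ¬q1)
4 of the 16 rows are models.

4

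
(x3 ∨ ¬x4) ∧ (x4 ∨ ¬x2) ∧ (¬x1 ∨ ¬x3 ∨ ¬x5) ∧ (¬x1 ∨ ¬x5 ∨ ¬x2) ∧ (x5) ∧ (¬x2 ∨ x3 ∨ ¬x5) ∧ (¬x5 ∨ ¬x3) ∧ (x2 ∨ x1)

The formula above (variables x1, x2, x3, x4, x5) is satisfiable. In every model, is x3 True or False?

False

Suppose x3 = True.
From the singleton clause (x5), x5 = True.
Now (¬x5) is unsatisfied and unit — conflict.
So every satisfying assignment has x3 = False.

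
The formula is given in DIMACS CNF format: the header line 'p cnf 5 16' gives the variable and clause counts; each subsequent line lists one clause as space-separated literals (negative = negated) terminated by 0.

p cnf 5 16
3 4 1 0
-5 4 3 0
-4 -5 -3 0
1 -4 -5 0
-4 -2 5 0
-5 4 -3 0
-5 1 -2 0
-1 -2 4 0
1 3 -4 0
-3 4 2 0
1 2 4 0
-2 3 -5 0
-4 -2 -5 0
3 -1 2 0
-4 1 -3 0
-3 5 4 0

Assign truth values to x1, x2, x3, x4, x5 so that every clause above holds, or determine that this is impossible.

x1: True; x2: False; x3: True; x4: True; x5: False

Branch on x3: set x3 = True.
Branch on x4: set x4 = True.
(¬x5) alone gives x5 = False.
(¬x2) alone gives x2 = False.
(x1) alone gives x1 = True.
Every clause now holds.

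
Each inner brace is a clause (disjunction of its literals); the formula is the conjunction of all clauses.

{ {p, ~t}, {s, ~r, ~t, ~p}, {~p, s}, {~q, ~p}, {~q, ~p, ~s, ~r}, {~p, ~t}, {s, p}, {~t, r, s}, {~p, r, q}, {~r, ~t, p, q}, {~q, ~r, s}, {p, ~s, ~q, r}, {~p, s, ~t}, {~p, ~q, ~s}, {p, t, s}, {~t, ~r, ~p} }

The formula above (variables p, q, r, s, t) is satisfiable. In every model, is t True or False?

Suppose t = 1.
From the singleton clause (p), p = 1.
That conflicts with the unit clause (~p).
So every satisfying assignment has t = False.

False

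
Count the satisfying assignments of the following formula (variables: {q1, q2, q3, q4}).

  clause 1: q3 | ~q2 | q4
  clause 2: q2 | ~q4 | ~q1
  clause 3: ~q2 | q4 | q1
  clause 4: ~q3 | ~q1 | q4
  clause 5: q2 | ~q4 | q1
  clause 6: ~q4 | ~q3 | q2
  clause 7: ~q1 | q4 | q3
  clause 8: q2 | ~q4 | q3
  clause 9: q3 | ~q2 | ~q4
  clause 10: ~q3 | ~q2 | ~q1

There are 2^4 = 16 truth assignments over (q1, q2, q3, q4).
Check each against the 10 clauses (columns in the order q1, q2, q3, q4):
  F F F F  ✓ satisfies all
  F F F T  ✗ fails (q2 | ~q4 | q1)
  F F T F  ✓ satisfies all
  F F T T  ✗ fails (q2 | ~q4 | q1)
  F T F F  ✗ fails (q3 | ~q2 | q4)
  F T F T  ✗ fails (q3 | ~q2 | ~q4)
  F T T F  ✗ fails (~q2 | q4 | q1)
  F T T T  ✓ satisfies all
  T F F F  ✗ fails (~q1 | q4 | q3)
  T F F T  ✗ fails (q2 | ~q4 | ~q1)
  T F T F  ✗ fails (~q3 | ~q1 | q4)
  T F T T  ✗ fails (q2 | ~q4 | ~q1)
  T T F F  ✗ fails (q3 | ~q2 | q4)
  T T F T  ✗ fails (q3 | ~q2 | ~q4)
  T T T F  ✗ fails (~q3 | ~q1 | q4)
  T T T T  ✗ fails (~q3 | ~q2 | ~q1)
3 of the 16 rows are models.

3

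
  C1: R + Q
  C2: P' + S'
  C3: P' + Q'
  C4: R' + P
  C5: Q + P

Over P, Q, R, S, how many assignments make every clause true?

3

There are 2^4 = 16 truth assignments over (P, Q, R, S).
Split on S. With S = 1, the clauses containing S are satisfied and S' drops from the rest; 1 of the 2^3 = 8 assignments to the other variables satisfy what remains.
With S = 0, by the same count on the reduced clause set, 2 assignments work.
Total: 1 + 2 = 3.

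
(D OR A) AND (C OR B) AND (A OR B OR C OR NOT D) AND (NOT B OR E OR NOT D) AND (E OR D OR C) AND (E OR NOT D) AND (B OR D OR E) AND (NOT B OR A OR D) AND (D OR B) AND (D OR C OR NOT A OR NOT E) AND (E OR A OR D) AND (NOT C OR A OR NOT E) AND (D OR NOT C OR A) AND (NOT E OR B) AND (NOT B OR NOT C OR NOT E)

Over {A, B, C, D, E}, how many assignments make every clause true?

There are 2^5 = 32 truth assignments over (A, B, C, D, E).
Split on D. With D = true, the clauses containing D are satisfied and NOT D drops from the rest; 2 of the 2^4 = 16 assignments to the other variables satisfy what remains.
With D = false, by the same count on the reduced clause set, 1 assignment works.
(One model: A=F, B=T, C=F, D=T, E=T.)
Total: 2 + 1 = 3.

3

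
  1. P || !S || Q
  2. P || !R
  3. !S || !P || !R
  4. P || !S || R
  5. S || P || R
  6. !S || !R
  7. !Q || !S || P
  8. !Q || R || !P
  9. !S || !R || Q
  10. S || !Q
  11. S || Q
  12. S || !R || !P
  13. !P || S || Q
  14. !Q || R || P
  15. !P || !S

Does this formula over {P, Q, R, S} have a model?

Try P = true.
From the singleton clause (!S), S = false.
From the singleton clause (!Q), Q = false.
That conflicts with the unit clause (Q).
That branch fails; take P = false instead.
From the singleton clause (!R), R = false.
From the singleton clause (!S), S = false.
That conflicts with the unit clause (S).
Neither P = true nor P = false works.
No assignment satisfies every clause.

No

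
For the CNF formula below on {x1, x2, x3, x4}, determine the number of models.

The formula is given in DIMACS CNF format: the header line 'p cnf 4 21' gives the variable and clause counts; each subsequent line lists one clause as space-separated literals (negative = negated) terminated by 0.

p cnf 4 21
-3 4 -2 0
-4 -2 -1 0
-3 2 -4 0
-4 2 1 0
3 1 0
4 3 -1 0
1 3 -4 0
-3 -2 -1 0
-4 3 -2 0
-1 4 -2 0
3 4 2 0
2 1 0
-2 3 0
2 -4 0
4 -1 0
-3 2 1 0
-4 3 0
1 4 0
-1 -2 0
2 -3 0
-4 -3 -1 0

1

There are 2^4 = 16 truth assignments over (x1, x2, x3, x4).
Check each against the 21 clauses (columns in the order x1, x2, x3, x4):
  F F F F  ✗ fails (x3 ∨ x1)
  F F F T  ✗ fails (¬x4 ∨ x2 ∨ x1)
  F F T F  ✗ fails (x2 ∨ x1)
  F F T T  ✗ fails (¬x3 ∨ x2 ∨ ¬x4)
  F T F F  ✗ fails (x3 ∨ x1)
  F T F T  ✗ fails (x3 ∨ x1)
  F T T F  ✗ fails (¬x3 ∨ x4 ∨ ¬x2)
  F T T T  ✓ satisfies all
  T F F F  ✗ fails (x4 ∨ x3 ∨ ¬x1)
  T F F T  ✗ fails (x2 ∨ ¬x4)
  T F T F  ✗ fails (x4 ∨ ¬x1)
  T F T T  ✗ fails (¬x3 ∨ x2 ∨ ¬x4)
  T T F F  ✗ fails (x4 ∨ x3 ∨ ¬x1)
  T T F T  ✗ fails (¬x4 ∨ ¬x2 ∨ ¬x1)
  T T T F  ✗ fails (¬x3 ∨ x4 ∨ ¬x2)
  T T T T  ✗ fails (¬x4 ∨ ¬x2 ∨ ¬x1)
1 of the 16 rows is a model.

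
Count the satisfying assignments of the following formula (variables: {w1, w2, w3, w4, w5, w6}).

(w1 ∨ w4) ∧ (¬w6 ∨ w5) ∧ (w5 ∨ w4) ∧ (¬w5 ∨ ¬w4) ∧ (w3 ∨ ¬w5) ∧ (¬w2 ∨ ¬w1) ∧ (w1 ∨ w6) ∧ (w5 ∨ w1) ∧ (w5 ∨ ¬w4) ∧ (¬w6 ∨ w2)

There are 2^6 = 64 truth assignments over (w1, w2, w3, w4, w5, w6).
Split on w3. With w3 = True, the clauses containing w3 are satisfied and ¬w3 drops from the rest; 1 of the 2^5 = 32 assignments to the other variables satisfy what remains.
With w3 = False, by the same count on the reduced clause set, 0 assignments work.
(One model: w1=T, w2=F, w3=T, w4=F, w5=T, w6=F.)
Total: 1 + 0 = 1.

1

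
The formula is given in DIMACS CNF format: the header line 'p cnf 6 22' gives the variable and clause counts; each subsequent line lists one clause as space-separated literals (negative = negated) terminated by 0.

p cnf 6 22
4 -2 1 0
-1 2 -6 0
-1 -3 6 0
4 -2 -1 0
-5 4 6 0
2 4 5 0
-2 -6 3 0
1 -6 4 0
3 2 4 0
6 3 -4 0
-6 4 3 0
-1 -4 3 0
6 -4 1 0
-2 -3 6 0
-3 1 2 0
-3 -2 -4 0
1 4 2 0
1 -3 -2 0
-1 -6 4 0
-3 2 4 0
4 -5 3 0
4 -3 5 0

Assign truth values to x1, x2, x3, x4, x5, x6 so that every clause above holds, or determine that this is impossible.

x1=False, x2=False, x3=False, x4=True, x5=False, x6=True

Branch on x4: set x4 = True.
Branch on x6: set x6 = True.
Branch on x1: set x1 = False.
Branch on x2: set x2 = False.
(¬x3) alone gives x3 = False.
All clauses hold; x5 can take either value.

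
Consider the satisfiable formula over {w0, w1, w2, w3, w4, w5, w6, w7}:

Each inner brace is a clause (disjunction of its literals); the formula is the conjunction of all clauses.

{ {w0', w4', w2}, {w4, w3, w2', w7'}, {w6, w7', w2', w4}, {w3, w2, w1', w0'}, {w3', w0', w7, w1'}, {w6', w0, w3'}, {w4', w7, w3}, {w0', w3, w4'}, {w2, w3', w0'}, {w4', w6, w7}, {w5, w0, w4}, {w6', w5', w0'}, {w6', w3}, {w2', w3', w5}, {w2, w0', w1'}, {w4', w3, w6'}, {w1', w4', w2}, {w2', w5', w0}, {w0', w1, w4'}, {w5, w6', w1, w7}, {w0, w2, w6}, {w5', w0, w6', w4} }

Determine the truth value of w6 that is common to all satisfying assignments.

False

Suppose w6 = 1.
Unit clause (w3) forces w3 = 1.
Unit clause (w0) forces w0 = 1.
Unit clause (w2) forces w2 = 1.
Unit clause (w5') forces w5 = 0.
Now (w5) is unsatisfied and unit — conflict.
So every satisfying assignment has w6 = False.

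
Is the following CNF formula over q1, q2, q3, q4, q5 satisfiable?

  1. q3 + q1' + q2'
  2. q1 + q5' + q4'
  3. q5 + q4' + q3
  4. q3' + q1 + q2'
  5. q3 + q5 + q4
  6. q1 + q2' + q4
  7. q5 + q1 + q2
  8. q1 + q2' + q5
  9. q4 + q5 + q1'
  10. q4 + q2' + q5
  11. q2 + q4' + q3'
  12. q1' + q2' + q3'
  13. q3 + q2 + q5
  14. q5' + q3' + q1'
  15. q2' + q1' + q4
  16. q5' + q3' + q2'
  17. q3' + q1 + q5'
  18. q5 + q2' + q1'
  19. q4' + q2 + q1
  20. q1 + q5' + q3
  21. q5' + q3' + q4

Yes, satisfiable

Suppose q3 = 0.
Suppose q1 = 1.
From the singleton clause (q2'), q2 = 0.
From the singleton clause (q5), q5 = 1.
Every clause is now satisfied; q4 is unconstrained.
A satisfying assignment: q1=1,  q2=0,  q3=0,  q4=0,  q5=1.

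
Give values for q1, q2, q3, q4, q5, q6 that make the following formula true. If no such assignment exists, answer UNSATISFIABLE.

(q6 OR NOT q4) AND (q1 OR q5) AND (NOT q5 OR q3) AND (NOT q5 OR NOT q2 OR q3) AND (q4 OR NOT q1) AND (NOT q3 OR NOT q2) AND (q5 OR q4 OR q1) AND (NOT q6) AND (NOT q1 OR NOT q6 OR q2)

The clause (NOT q6) is unit, so q6 = false.
The clause (NOT q4) is unit, so q4 = false.
The clause (NOT q1) is unit, so q1 = false.
The clause (q5) is unit, so q5 = true.
The clause (q3) is unit, so q3 = true.
The clause (NOT q2) is unit, so q2 = false.
Every clause now holds.

q1=false, q2=false, q3=true, q4=false, q5=true, q6=false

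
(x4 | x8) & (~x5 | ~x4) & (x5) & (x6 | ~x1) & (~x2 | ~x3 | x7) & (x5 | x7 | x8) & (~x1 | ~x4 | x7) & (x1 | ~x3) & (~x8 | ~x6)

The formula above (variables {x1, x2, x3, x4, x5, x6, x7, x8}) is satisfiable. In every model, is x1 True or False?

False

Suppose x1 = 1.
(x5) alone gives x5 = 1.
(~x4) alone gives x4 = 0.
(x8) alone gives x8 = 1.
(x6) alone gives x6 = 1.
Now (~x6) is unsatisfied and unit — conflict.
So every satisfying assignment has x1 = False.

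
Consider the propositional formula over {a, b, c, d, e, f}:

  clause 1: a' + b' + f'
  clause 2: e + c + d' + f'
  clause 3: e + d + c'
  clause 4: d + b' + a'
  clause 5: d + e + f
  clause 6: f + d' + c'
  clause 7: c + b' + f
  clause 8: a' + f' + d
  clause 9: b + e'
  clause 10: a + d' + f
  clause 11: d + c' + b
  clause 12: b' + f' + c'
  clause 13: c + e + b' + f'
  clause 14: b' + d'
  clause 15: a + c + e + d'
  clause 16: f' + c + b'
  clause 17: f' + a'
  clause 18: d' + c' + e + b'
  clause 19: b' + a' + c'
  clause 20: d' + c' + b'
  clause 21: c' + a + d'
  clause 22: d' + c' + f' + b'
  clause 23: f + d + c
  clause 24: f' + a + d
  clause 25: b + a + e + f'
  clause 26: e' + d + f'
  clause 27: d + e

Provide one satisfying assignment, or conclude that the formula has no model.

Try b = 0.
(e') alone gives e = 0.
(d) alone gives d = 1.
Try c = 0.
(f') alone gives f = 0.
(a) alone gives a = 1.
All clauses are satisfied.

a: 1,  b: 0,  c: 0,  d: 1,  e: 0,  f: 0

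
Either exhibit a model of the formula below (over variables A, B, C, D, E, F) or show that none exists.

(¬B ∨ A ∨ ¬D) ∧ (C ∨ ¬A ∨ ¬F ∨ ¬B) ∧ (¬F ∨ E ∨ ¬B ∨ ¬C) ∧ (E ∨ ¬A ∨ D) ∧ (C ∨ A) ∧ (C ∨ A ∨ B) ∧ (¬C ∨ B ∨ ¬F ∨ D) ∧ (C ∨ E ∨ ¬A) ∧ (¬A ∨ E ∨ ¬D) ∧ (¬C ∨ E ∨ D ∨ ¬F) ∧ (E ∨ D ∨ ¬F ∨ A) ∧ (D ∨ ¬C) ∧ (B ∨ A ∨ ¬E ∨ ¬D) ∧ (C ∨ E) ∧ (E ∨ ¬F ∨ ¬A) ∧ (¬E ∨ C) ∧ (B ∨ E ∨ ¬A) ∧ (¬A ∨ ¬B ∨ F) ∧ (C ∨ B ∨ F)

Suppose C = True.
(D) alone gives D = True.
Suppose B = False.
Suppose A = True.
(E) alone gives E = True.
All clauses hold; F can take either value.

A: True; B: False; C: True; D: True; E: True; F: False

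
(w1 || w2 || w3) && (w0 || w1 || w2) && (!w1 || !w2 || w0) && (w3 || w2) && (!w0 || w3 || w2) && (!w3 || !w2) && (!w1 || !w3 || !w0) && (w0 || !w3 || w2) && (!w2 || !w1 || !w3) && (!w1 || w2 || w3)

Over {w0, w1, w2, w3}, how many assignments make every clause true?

4

There are 2^4 = 16 truth assignments over (w0, w1, w2, w3).
Split on w0. With w0 = true, the clauses containing w0 are satisfied and !w0 drops from the rest; 3 of the 2^3 = 8 assignments to the other variables satisfy what remains.
With w0 = false, by the same count on the reduced clause set, 1 assignment works.
Total: 3 + 1 = 4.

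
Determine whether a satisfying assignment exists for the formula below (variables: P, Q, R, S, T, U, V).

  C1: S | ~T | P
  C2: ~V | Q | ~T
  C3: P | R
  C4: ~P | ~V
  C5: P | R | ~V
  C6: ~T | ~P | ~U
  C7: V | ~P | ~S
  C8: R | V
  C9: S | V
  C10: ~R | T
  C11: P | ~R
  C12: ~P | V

Branch on P: set P = 1.
(~V) alone gives V = 0.
Now (V) is unsatisfied and unit — conflict.
Undo P and try P = 0.
(R) alone gives R = 1.
Now (~R) is unsatisfied and unit — conflict.
Neither P = 1 nor P = 0 works.
No assignment satisfies every clause.

Unsatisfiable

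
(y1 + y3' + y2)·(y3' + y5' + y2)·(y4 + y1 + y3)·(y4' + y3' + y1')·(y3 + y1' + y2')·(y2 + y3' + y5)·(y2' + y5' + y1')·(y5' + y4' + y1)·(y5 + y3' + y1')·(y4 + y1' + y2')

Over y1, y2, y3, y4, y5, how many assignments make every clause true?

There are 2^5 = 32 truth assignments over (y1, y2, y3, y4, y5).
Split on y5. With y5 = 1, the clauses containing y5 are satisfied and y5' drops from the rest; 3 of the 2^4 = 16 assignments to the other variables satisfy what remains.
With y5 = 0, by the same count on the reduced clause set, 6 assignments work.
Total: 3 + 6 = 9.

9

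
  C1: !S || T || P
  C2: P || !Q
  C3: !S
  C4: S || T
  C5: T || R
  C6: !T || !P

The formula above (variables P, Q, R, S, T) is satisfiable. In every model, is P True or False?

False

Suppose P = true.
The clause (!S) is unit, so S = false.
The clause (T) is unit, so T = true.
That conflicts with the unit clause (!T).
So every satisfying assignment has P = False.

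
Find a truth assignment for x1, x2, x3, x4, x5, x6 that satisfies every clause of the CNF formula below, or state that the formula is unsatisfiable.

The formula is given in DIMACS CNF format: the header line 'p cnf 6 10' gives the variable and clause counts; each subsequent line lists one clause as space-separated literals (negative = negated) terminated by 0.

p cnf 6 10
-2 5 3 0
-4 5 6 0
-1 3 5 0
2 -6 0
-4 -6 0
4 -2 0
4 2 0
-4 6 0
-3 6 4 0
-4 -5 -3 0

UNSATISFIABLE

Suppose x2 = True.
From the singleton clause (x4), x4 = True.
From the singleton clause (¬x6), x6 = False.
But (x6) is also a unit clause — contradiction.
Undo x2 and try x2 = False.
From the singleton clause (¬x6), x6 = False.
From the singleton clause (x4), x4 = True.
But (¬x4) is also a unit clause — contradiction.
Neither x2 = True nor x2 = False works.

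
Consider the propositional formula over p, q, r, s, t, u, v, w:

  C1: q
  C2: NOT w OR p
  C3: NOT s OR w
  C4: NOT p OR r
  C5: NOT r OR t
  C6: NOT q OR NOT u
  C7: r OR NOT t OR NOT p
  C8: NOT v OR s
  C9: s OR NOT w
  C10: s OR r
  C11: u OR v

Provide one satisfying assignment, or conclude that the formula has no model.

(q) alone gives q = true.
(NOT u) alone gives u = false.
(v) alone gives v = true.
(s) alone gives s = true.
(w) alone gives w = true.
(p) alone gives p = true.
(r) alone gives r = true.
(t) alone gives t = true.
Every clause now holds.

p=true, q=true, r=true, s=true, t=true, u=false, v=true, w=true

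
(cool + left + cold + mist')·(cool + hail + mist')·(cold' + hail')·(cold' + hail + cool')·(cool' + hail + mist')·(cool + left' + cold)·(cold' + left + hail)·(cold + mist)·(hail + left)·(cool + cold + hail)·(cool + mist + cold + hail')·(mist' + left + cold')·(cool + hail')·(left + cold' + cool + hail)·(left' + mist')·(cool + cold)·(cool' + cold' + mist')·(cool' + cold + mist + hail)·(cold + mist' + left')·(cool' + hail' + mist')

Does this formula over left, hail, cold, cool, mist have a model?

Suppose cold = 1.
The clause (hail') is unit, so hail = 0.
The clause (cool') is unit, so cool = 0.
The clause (mist') is unit, so mist = 0.
The clause (left) is unit, so left = 1.
Every clause now holds.
A satisfying assignment: left ↦ 1; hail ↦ 0; cold ↦ 1; cool ↦ 0; mist ↦ 0.

Yes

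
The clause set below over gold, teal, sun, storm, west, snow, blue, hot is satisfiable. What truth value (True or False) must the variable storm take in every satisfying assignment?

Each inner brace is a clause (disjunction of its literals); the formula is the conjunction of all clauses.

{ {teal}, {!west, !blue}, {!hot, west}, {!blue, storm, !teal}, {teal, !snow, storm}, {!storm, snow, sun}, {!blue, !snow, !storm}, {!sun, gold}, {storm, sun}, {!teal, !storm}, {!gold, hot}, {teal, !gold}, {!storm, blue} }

Suppose storm = true.
The clause (teal) is unit, so teal = true.
But (!teal) is also a unit clause — contradiction.
So every satisfying assignment has storm = False.

False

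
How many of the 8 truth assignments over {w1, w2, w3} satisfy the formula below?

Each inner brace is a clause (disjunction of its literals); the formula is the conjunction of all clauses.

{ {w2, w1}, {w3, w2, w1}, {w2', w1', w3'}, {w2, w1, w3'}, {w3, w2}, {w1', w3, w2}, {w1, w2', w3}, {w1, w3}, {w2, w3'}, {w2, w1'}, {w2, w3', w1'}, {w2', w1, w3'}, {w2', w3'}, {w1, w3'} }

1

There are 2^3 = 8 truth assignments over (w1, w2, w3).
Check each against the 14 clauses (columns in the order w1, w2, w3):
  F F F  ✗ fails (w2 + w1)
  F F T  ✗ fails (w2 + w1)
  F T F  ✗ fails (w1 + w2' + w3)
  F T T  ✗ fails (w2' + w1 + w3')
  T F F  ✗ fails (w3 + w2)
  T F T  ✗ fails (w2 + w3')
  T T F  ✓ satisfies all
  T T T  ✗ fails (w2' + w1' + w3')
1 of the 8 rows is a model.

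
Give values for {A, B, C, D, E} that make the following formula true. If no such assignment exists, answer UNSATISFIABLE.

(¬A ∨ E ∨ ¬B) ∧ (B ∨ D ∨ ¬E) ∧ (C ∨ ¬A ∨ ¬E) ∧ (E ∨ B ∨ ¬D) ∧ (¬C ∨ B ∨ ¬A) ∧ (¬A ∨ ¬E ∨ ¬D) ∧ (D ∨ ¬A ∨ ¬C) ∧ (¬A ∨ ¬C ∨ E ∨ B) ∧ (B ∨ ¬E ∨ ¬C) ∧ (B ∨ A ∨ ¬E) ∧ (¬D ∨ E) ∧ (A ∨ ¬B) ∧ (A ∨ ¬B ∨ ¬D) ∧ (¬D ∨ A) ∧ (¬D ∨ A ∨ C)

A ↦ False; B ↦ False; C ↦ True; D ↦ False; E ↦ False

Suppose D = False.
Suppose B = False.
From the singleton clause (¬E), E = False.
Suppose C = True.
From the singleton clause (¬A), A = False.
Every clause now holds.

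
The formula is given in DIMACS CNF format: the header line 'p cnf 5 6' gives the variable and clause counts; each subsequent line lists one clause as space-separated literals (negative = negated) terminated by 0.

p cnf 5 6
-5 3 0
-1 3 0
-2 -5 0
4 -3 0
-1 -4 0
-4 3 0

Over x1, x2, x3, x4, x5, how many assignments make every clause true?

5

There are 2^5 = 32 truth assignments over (x1, x2, x3, x4, x5).
Split on x1. With x1 = True, the clauses containing x1 are satisfied and ¬x1 drops from the rest; 0 of the 2^4 = 16 assignments to the other variables satisfy what remains.
With x1 = False, by the same count on the reduced clause set, 5 assignments work.
(One model: x1=F, x2=F, x3=F, x4=F, x5=F.)
Total: 0 + 5 = 5.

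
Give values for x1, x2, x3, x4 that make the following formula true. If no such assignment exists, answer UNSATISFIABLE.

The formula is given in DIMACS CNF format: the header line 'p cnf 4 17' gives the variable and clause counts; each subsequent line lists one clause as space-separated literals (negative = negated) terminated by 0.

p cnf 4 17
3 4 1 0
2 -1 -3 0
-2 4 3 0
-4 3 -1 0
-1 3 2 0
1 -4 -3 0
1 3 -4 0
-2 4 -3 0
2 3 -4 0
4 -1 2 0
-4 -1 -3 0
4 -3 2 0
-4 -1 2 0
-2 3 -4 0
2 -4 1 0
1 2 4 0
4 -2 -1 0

UNSATISFIABLE

Branch on x3: set x3 = True.
Branch on x2: set x2 = True.
(x4) alone gives x4 = True.
(x1) alone gives x1 = True.
Now (¬x1) is unsatisfied and unit — conflict.
Backtrack on x2: now try x2 = False.
(¬x1) alone gives x1 = False.
(¬x4) alone gives x4 = False.
Now (x4) is unsatisfied and unit — conflict.
Both values of x2 lead to a conflict.
Backtrack on x3: now try x3 = False.
Branch on x4: set x4 = True.
(¬x1) alone gives x1 = False.
Now (x1) is unsatisfied and unit — conflict.
Backtrack on x4: now try x4 = False.
(x1) alone gives x1 = True.
(¬x2) alone gives x2 = False.
Now (x2) is unsatisfied and unit — conflict.
Both values of x4 lead to a conflict.
Both values of x3 lead to a conflict.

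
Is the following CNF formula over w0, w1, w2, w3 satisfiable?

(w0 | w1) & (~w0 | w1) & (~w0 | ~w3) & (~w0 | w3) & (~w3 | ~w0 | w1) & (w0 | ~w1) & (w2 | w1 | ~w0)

No

Branch on w0: set w0 = 1.
The clause (w1) is unit, so w1 = 1.
The clause (~w3) is unit, so w3 = 0.
But (w3) is also a unit clause — contradiction.
That branch fails; take w0 = 0 instead.
The clause (w1) is unit, so w1 = 1.
But (~w1) is also a unit clause — contradiction.
Either choice for w0 ends in contradiction.
No assignment satisfies every clause.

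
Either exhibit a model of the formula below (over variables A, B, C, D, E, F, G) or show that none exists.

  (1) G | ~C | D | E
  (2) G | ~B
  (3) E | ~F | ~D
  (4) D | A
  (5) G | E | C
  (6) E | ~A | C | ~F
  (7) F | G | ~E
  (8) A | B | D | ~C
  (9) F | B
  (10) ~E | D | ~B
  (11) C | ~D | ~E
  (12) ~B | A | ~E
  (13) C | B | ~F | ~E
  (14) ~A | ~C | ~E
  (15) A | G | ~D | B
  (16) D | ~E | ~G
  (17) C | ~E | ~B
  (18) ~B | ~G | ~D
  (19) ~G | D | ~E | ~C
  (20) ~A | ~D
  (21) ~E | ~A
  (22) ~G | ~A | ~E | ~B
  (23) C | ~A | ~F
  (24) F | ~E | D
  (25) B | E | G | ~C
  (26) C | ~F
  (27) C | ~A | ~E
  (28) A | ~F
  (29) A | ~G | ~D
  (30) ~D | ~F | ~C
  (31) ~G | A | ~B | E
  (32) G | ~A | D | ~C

A ↦ 1, B ↦ 1, C ↦ 0, D ↦ 0, E ↦ 0, F ↦ 0, G ↦ 1

Branch on G: set G = 1.
Branch on D: set D = 0.
Unit clause (A) forces A = 1.
Unit clause (~E) forces E = 0.
Branch on C: set C = 0.
Unit clause (~F) forces F = 0.
Unit clause (B) forces B = 1.
This assignment satisfies each clause.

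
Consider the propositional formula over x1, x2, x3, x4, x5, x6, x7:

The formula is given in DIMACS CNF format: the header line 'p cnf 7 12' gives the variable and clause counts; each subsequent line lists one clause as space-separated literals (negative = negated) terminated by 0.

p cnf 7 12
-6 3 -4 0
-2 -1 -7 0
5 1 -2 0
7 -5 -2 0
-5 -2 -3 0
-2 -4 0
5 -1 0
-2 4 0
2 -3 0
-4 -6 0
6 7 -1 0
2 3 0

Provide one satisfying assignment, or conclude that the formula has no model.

UNSATISFIABLE

Case x2 = False:
From the singleton clause (¬x3), x3 = False.
That conflicts with the unit clause (x3).
That branch fails; take x2 = True instead.
From the singleton clause (¬x4), x4 = False.
That conflicts with the unit clause (x4).
Neither x2 = True nor x2 = False works.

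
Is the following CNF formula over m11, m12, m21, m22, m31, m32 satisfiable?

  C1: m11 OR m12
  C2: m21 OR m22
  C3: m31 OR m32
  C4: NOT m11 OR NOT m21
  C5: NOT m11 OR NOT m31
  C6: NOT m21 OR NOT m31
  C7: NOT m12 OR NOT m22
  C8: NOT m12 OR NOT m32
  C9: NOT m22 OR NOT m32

No

Case m11 = true:
The clause (NOT m21) is unit, so m21 = false.
The clause (m22) is unit, so m22 = true.
The clause (NOT m31) is unit, so m31 = false.
The clause (m32) is unit, so m32 = true.
But (NOT m32) is also a unit clause — contradiction.
Undo m11 and try m11 = false.
The clause (m12) is unit, so m12 = true.
The clause (NOT m22) is unit, so m22 = false.
The clause (m21) is unit, so m21 = true.
The clause (NOT m31) is unit, so m31 = false.
The clause (m32) is unit, so m32 = true.
But (NOT m32) is also a unit clause — contradiction.
Either choice for m11 ends in contradiction.
No assignment satisfies every clause.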